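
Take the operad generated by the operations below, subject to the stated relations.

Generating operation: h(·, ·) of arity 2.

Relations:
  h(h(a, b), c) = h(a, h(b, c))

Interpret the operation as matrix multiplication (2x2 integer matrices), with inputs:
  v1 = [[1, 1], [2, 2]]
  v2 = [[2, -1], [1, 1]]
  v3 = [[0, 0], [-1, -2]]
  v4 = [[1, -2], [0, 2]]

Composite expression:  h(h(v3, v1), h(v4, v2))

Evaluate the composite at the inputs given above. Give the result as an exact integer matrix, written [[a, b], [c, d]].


h(v3, v1) = [[0, 0], [-5, -5]]
h(v4, v2) = [[0, -3], [2, 2]]
h(h(v3, v1), h(v4, v2)) = [[0, 0], [-10, 5]]

[[0, 0], [-10, 5]]


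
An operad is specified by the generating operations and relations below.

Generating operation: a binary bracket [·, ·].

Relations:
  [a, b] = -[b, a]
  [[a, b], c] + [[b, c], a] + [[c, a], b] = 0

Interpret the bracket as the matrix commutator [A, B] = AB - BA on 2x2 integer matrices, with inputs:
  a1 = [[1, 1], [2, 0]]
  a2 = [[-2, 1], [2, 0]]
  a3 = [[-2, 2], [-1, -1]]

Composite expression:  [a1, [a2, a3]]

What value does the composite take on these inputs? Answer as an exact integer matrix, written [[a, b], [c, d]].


[[2, 7], [-16, -2]]

[a2, a3] = [[-5, -3], [-4, 5]]
[a1, [a2, a3]] = [[2, 7], [-16, -2]]


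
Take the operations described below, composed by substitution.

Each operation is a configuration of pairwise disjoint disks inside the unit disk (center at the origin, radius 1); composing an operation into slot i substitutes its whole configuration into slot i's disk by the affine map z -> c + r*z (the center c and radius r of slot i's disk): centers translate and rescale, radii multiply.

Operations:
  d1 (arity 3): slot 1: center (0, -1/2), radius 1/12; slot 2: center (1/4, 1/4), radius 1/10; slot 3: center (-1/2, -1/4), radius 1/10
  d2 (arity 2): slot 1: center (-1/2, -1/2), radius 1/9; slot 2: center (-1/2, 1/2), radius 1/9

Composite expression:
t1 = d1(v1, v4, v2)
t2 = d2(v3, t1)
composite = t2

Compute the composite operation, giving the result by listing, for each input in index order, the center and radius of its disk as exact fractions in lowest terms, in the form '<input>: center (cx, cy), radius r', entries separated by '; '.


v1: center (-1/2, 4/9), radius 1/108; v2: center (-5/9, 17/36), radius 1/90; v3: center (-1/2, -1/2), radius 1/9; v4: center (-17/36, 19/36), radius 1/90

Nesting under d2 composes maps z -> c + r*z down each v-path.
v3 passes through 1 substitution, ending at center (-1/2, -1/2), radius 1/9
v1 passes through 2 substitutions, ending at center (-1/2, 4/9), radius 1/108
v4 passes through 2 substitutions, ending at center (-17/36, 19/36), radius 1/90
v2 passes through 2 substitutions, ending at center (-5/9, 17/36), radius 1/90


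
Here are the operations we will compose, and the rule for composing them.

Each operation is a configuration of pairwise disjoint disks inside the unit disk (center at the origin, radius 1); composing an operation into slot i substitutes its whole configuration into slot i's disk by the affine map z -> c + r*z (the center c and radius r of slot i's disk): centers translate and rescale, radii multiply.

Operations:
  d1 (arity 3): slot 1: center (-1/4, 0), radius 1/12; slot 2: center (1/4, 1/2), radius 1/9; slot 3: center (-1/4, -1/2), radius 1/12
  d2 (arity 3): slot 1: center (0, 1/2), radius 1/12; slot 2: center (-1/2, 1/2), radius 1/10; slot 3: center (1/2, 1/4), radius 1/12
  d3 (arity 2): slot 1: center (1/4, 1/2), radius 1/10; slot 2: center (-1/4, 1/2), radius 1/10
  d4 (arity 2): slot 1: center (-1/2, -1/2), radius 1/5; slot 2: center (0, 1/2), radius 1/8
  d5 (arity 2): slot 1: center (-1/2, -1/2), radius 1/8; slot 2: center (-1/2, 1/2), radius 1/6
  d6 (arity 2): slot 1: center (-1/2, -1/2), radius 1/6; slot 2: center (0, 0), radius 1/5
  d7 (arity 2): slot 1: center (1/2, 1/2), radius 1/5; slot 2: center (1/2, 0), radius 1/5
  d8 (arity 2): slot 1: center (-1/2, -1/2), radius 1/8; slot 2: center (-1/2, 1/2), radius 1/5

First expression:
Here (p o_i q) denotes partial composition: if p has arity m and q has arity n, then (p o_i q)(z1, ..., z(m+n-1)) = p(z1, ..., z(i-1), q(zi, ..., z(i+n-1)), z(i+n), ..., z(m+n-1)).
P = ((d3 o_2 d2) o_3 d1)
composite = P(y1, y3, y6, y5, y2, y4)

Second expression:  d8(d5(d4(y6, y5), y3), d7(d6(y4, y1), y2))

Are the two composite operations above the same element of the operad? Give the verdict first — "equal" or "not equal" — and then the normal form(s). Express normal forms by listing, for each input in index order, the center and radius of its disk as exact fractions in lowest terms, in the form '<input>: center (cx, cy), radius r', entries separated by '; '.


not equal; first: y1: center (1/4, 1/2), radius 1/10; y2: center (-121/400, 109/200), radius 1/1200; y3: center (-1/4, 11/20), radius 1/120; y4: center (-1/5, 21/40), radius 1/120; y5: center (-119/400, 111/200), radius 1/900; y6: center (-121/400, 11/20), radius 1/1200; second: y1: center (-2/5, 3/5), radius 1/125; y2: center (-2/5, 1/2), radius 1/25; y3: center (-9/16, -7/16), radius 1/48; y4: center (-21/50, 29/50), radius 1/150; y5: center (-9/16, -71/128), radius 1/512; y6: center (-73/128, -73/128), radius 1/320

In normal form, the first expression is y1: center (1/4, 1/2), radius 1/10; y2: center (-121/400, 109/200), radius 1/1200; y3: center (-1/4, 11/20), radius 1/120; y4: center (-1/5, 21/40), radius 1/120; y5: center (-119/400, 111/200), radius 1/900; y6: center (-121/400, 11/20), radius 1/1200
In normal form, the second expression is y1: center (-2/5, 3/5), radius 1/125; y2: center (-2/5, 1/2), radius 1/25; y3: center (-9/16, -7/16), radius 1/48; y4: center (-21/50, 29/50), radius 1/150; y5: center (-9/16, -71/128), radius 1/512; y6: center (-73/128, -73/128), radius 1/320
Different reductions; not equal.


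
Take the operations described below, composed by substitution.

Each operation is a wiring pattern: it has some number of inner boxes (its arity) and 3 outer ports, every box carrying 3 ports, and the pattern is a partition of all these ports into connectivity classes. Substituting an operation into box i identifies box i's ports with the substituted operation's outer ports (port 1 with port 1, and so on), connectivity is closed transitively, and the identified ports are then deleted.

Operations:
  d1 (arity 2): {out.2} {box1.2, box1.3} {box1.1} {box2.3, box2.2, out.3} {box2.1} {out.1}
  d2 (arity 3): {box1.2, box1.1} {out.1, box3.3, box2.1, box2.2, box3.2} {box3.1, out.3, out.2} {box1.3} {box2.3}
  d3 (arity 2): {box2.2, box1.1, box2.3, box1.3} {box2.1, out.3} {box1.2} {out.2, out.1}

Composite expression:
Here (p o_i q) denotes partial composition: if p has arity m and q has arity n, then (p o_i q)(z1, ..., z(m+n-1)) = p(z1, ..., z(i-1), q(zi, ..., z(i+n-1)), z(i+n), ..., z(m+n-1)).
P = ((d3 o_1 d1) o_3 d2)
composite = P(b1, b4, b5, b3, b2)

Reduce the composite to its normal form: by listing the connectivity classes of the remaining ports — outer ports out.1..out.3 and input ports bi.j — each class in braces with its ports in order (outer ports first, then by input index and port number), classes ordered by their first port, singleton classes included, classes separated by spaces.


{out.1, out.2} {out.3, b2.2, b2.3, b3.1, b3.2} {b1.1} {b1.2, b1.3} {b2.1, b4.2, b4.3} {b3.3} {b4.1} {b5.1, b5.2} {b5.3}

Reachability decides: close wires over d3-identified ports.
stage d1: inputs (b1, b4), connectivity {out.1} {out.2} {out.3, b4.2, b4.3} {b1.1} {b1.2, b1.3} {b4.1}, out.j its boundary
stage d2: inputs (b5, b3, b2), connectivity {out.1, b2.2, b2.3, b3.1, b3.2} {out.2, out.3, b2.1} {b3.3} {b5.1, b5.2} {b5.3}, out.j its boundary
stage d3: inputs (b1, b4, b5, b3, b2), connectivity {out.1, out.2} {out.3, b2.2, b2.3, b3.1, b3.2} {b1.1} {b1.2, b1.3} {b2.1, b4.2, b4.3} {b3.3} {b4.1} {b5.1, b5.2} {b5.3}, out.j its boundary


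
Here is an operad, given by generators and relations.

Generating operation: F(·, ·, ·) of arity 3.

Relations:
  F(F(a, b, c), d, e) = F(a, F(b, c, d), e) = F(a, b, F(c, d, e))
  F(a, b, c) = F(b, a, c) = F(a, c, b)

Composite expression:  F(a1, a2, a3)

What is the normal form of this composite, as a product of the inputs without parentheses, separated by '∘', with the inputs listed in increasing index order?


a1 ∘ a2 ∘ a3

With F associative and commutative, the a-input set is all that matters.
F(a1, a2, a3) linearizes to a1 ∘ a2 ∘ a3
rearranged into index order: a1 ∘ a2 ∘ a3


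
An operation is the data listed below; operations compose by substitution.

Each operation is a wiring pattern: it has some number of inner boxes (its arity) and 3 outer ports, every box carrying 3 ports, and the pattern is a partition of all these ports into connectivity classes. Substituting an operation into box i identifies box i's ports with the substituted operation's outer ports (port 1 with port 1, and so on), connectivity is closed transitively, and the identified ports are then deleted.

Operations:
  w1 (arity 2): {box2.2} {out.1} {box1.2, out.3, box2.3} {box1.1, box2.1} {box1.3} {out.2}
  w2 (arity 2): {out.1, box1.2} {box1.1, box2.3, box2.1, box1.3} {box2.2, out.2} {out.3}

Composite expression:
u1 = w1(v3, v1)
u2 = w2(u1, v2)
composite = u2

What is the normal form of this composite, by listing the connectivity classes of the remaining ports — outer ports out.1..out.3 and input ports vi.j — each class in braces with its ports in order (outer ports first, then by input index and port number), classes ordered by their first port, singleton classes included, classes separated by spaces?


{out.1} {out.2, v2.2} {out.3} {v1.1, v3.1} {v1.2} {v1.3, v2.1, v2.3, v3.2} {v3.3}

Connectivity passes through glued w2-boundaries; trace each wire chain.
composing w1 on (v3, v1), with out.j its own outer ports: {out.1} {out.2} {out.3, v1.3, v3.2} {v1.1, v3.1} {v1.2} {v3.3}
composing w2 on (v3, v1, v2), with out.j its own outer ports: {out.1} {out.2, v2.2} {out.3} {v1.1, v3.1} {v1.2} {v1.3, v2.1, v2.3, v3.2} {v3.3}


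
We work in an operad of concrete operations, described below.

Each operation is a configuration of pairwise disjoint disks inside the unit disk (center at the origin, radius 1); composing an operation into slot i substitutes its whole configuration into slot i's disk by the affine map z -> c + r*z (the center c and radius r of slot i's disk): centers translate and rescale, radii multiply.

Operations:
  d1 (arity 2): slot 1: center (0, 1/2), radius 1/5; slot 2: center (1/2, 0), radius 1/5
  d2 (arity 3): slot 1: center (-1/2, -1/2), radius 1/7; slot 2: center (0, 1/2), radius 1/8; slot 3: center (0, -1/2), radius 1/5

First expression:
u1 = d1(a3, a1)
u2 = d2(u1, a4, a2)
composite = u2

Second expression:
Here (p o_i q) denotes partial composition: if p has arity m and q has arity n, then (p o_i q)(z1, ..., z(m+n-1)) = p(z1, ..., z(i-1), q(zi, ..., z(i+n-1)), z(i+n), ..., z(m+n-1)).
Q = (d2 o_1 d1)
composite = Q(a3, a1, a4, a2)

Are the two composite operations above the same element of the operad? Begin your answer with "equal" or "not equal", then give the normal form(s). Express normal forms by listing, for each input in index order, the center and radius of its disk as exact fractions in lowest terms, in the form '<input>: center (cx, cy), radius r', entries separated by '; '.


The first composite normalizes to a1: center (-3/7, -1/2), radius 1/35; a2: center (0, -1/2), radius 1/5; a3: center (-1/2, -3/7), radius 1/35; a4: center (0, 1/2), radius 1/8
The second composite normalizes to a1: center (-3/7, -1/2), radius 1/35; a2: center (0, -1/2), radius 1/5; a3: center (-1/2, -3/7), radius 1/35; a4: center (0, 1/2), radius 1/8
The forms coincide; equal.

equal; both compose to a1: center (-3/7, -1/2), radius 1/35; a2: center (0, -1/2), radius 1/5; a3: center (-1/2, -3/7), radius 1/35; a4: center (0, 1/2), radius 1/8


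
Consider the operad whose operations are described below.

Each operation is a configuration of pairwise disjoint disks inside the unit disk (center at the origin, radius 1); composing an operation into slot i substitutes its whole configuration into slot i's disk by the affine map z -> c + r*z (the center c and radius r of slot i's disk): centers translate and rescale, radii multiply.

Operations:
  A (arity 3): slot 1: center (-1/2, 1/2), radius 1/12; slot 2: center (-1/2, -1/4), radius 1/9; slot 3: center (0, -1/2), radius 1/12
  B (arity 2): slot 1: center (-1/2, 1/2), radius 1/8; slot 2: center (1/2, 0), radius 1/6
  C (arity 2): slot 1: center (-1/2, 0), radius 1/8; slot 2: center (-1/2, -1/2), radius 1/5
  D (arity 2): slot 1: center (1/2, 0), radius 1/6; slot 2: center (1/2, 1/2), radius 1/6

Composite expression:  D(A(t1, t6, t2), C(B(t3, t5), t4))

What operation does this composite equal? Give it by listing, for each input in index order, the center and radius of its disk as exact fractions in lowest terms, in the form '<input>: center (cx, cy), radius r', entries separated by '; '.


Only the slot chain above each t matters under D; compose those maps.
for t1, the 2-step affine chain lands on center (5/12, 1/12), radius 1/72
for t6, the 2-step affine chain lands on center (5/12, -1/24), radius 1/54
for t2, the 2-step affine chain lands on center (1/2, -1/12), radius 1/72
for t3, the 3-step affine chain lands on center (13/32, 49/96), radius 1/384
for t5, the 3-step affine chain lands on center (41/96, 1/2), radius 1/288
for t4, the 2-step affine chain lands on center (5/12, 5/12), radius 1/30

t1: center (5/12, 1/12), radius 1/72; t2: center (1/2, -1/12), radius 1/72; t3: center (13/32, 49/96), radius 1/384; t4: center (5/12, 5/12), radius 1/30; t5: center (41/96, 1/2), radius 1/288; t6: center (5/12, -1/24), radius 1/54


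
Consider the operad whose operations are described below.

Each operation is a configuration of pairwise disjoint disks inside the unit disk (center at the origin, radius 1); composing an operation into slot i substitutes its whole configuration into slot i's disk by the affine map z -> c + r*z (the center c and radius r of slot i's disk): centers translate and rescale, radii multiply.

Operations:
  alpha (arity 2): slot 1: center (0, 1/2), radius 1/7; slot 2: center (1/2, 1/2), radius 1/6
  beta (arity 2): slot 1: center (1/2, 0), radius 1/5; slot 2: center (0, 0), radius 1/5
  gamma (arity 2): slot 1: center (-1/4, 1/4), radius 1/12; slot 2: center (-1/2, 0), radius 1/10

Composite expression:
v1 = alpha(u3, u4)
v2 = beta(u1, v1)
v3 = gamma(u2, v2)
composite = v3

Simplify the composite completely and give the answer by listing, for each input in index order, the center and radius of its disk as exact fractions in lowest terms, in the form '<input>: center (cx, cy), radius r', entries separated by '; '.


u1: center (-9/20, 0), radius 1/50; u2: center (-1/4, 1/4), radius 1/12; u3: center (-1/2, 1/100), radius 1/350; u4: center (-49/100, 1/100), radius 1/300


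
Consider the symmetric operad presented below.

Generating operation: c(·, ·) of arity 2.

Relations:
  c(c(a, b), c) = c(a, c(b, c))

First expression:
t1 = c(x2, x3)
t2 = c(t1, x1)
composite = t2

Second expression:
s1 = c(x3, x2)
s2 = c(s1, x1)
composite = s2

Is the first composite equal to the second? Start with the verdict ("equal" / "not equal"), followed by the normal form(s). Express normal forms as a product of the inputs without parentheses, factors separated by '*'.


not equal; first: x2 * x3 * x1; second: x3 * x2 * x1

The first expression, normalized: x2 * x3 * x1
The second expression, normalized: x3 * x2 * x1
The normal forms differ: not equal.


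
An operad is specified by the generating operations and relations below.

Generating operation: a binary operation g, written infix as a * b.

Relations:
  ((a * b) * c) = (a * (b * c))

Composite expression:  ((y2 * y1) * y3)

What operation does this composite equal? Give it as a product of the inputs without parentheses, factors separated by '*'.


y2 * y1 * y3


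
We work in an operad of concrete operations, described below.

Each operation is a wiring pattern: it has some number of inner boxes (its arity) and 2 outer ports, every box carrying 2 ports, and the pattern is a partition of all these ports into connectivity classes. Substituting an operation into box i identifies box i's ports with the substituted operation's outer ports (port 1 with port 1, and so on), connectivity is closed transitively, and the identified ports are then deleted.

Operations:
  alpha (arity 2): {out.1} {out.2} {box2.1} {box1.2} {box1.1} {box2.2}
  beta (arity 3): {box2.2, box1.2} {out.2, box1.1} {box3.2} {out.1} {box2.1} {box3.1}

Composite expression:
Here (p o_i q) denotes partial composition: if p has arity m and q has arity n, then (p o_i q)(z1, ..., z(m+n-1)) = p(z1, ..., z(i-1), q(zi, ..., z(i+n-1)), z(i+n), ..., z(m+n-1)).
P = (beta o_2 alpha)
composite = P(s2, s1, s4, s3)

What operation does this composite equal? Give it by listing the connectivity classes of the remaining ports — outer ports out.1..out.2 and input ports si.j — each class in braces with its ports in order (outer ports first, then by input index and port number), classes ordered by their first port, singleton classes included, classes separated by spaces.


After gluing at beta, chains via deleted ports link the s-ports.
composing alpha on (s1, s4), with out.j its own outer ports: {out.1} {out.2} {s1.1} {s1.2} {s4.1} {s4.2}
composing beta on (s2, s1, s4, s3), with out.j its own outer ports: {out.1} {out.2, s2.1} {s1.1} {s1.2} {s2.2} {s3.1} {s3.2} {s4.1} {s4.2}

{out.1} {out.2, s2.1} {s1.1} {s1.2} {s2.2} {s3.1} {s3.2} {s4.1} {s4.2}


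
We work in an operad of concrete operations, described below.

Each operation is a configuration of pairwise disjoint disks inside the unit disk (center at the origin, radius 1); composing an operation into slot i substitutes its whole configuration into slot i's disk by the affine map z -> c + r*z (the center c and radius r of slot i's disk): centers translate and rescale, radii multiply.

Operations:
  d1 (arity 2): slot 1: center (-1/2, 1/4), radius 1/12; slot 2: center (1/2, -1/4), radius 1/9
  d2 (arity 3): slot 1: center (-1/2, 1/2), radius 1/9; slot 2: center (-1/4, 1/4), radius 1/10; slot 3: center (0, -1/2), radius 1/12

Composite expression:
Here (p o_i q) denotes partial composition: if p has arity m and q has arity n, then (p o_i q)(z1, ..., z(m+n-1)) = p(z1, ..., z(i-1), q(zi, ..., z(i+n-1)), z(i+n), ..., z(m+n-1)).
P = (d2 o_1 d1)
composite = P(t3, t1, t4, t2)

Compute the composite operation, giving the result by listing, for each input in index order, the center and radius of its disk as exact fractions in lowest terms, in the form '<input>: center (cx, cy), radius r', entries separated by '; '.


Nesting under d2 composes maps z -> c + r*z down each t-path.
t3 passes through 2 substitutions, ending at center (-5/9, 19/36), radius 1/108
t1 passes through 2 substitutions, ending at center (-4/9, 17/36), radius 1/81
t4 passes through 1 substitution, ending at center (-1/4, 1/4), radius 1/10
t2 passes through 1 substitution, ending at center (0, -1/2), radius 1/12

t1: center (-4/9, 17/36), radius 1/81; t2: center (0, -1/2), radius 1/12; t3: center (-5/9, 19/36), radius 1/108; t4: center (-1/4, 1/4), radius 1/10


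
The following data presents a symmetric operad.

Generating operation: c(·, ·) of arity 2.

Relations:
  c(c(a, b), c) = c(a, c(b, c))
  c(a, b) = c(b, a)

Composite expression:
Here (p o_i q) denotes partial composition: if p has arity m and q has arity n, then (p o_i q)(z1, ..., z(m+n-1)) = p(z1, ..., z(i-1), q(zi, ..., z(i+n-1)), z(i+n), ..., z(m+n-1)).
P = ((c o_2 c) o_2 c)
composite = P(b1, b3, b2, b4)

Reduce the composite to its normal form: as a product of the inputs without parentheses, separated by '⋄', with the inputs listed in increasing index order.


Both nesting and order wash out for c; what remains is which b's occur.
c(b3, b2) linearizes to b3 ⋄ b2
c(c(b3, b2), b4) linearizes to b3 ⋄ b2 ⋄ b4
c(b1, c(c(b3, b2), b4)) linearizes to b1 ⋄ b3 ⋄ b2 ⋄ b4
the factors in increasing index order: b1 ⋄ b2 ⋄ b3 ⋄ b4

b1 ⋄ b2 ⋄ b3 ⋄ b4


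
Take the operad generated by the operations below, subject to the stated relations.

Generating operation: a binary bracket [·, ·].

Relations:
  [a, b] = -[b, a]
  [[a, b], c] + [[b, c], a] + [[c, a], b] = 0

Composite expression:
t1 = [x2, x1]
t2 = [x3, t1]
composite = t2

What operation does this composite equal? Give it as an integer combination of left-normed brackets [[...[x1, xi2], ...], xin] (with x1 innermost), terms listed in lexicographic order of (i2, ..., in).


[[x1, x2], x3]

Antisymmetry and Jacobi reduce to x1-anchored left-normed brackets.
Composite bracket: [x3, [x2, x1]]
Full expansion: 4 signed words from ab - ba (2^2 = 4).
Keep just the words that open with x1:
  sign of x1x2x3 is +1, so it contributes +[[x1, x2], x3]


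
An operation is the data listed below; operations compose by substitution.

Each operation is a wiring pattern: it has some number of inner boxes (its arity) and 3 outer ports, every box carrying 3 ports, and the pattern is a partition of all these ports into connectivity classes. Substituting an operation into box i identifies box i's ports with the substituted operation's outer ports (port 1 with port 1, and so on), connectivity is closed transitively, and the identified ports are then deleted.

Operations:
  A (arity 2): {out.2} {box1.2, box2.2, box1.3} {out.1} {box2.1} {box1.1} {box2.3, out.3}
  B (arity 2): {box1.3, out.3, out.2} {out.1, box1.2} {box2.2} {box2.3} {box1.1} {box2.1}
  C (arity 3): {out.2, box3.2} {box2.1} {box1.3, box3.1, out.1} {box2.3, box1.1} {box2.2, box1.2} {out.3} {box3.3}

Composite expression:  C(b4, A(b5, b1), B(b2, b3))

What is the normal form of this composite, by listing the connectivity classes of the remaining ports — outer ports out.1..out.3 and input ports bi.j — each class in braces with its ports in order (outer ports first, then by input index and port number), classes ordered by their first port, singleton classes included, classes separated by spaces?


{out.1, b2.2, b4.3} {out.2, b2.3} {out.3} {b1.1} {b1.2, b5.2, b5.3} {b1.3, b4.1} {b2.1} {b3.1} {b3.2} {b3.3} {b4.2} {b5.1}

Reachability decides: close wires over C-identified ports.
composing A on (b5, b1), with out.j its own outer ports: {out.1} {out.2} {out.3, b1.3} {b1.1} {b1.2, b5.2, b5.3} {b5.1}
composing B on (b2, b3), with out.j its own outer ports: {out.1, b2.2} {out.2, out.3, b2.3} {b2.1} {b3.1} {b3.2} {b3.3}
composing C on (b4, b5, b1, b2, b3), with out.j its own outer ports: {out.1, b2.2, b4.3} {out.2, b2.3} {out.3} {b1.1} {b1.2, b5.2, b5.3} {b1.3, b4.1} {b2.1} {b3.1} {b3.2} {b3.3} {b4.2} {b5.1}


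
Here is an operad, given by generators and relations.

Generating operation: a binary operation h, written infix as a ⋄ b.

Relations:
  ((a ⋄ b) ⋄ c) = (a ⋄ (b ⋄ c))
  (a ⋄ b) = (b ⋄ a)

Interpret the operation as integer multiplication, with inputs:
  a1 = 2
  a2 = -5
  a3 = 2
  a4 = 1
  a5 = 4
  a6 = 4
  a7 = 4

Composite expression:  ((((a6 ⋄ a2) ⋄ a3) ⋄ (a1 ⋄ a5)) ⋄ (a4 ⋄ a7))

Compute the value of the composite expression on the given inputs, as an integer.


-1280

(a6 ⋄ a2) = -20
((a6 ⋄ a2) ⋄ a3) = -40
(a1 ⋄ a5) = 8
(((a6 ⋄ a2) ⋄ a3) ⋄ (a1 ⋄ a5)) = -320
(a4 ⋄ a7) = 4
((((a6 ⋄ a2) ⋄ a3) ⋄ (a1 ⋄ a5)) ⋄ (a4 ⋄ a7)) = -1280


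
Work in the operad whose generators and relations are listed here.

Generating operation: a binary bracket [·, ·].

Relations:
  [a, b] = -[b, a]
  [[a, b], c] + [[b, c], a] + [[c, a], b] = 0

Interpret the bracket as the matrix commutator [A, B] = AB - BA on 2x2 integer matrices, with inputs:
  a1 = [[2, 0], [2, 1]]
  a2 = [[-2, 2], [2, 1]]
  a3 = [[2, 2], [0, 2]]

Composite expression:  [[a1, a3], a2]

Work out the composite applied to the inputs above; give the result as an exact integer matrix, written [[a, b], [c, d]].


[[4, -10], [16, -4]]

[a1, a3] = [[-4, 2], [0, 4]]
[[a1, a3], a2] = [[4, -10], [16, -4]]


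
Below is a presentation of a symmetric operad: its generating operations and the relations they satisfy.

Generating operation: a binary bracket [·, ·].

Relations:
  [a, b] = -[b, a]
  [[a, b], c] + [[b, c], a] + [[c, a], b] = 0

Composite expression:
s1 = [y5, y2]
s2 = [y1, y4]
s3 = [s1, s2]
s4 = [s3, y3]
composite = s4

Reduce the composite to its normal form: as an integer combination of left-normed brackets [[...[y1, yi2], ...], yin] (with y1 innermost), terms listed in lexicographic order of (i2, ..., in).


[[[[y1, y4], y2], y5], y3] - [[[[y1, y4], y5], y2], y3]

In the tensor algebra, words opening y1 carry the y1-anchored form.
Composite bracket: [[[y5, y2], [y1, y4]], y3]
Applying ab - ba throughout gives 16 signed words (2^4 = 16).
Collect the words opening with y1:
  the word y1y4y2y5y3 carries sign +1 and contributes +[[[[y1, y4], y2], y5], y3]
  the word y1y4y5y2y3 carries sign -1 and contributes -[[[[y1, y4], y5], y2], y3]


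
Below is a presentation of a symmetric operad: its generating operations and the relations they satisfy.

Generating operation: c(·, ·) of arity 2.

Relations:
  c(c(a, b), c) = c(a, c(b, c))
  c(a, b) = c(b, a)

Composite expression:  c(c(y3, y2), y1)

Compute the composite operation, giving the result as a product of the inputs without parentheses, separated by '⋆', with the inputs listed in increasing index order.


With c associative and commutative, the y-input set is all that matters.
c(y3, y2) linearizes to y3 ⋆ y2
c(c(y3, y2), y1) linearizes to y3 ⋆ y2 ⋆ y1
rearranged into index order: y1 ⋆ y2 ⋆ y3

y1 ⋆ y2 ⋆ y3


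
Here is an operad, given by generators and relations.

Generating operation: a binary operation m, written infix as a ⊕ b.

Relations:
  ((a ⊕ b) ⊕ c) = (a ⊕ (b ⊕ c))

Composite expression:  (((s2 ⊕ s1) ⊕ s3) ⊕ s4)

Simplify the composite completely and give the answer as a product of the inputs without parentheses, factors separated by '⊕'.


s2 ⊕ s1 ⊕ s3 ⊕ s4

All parenthesizations of m agree; list the s-inputs left to right.
(s2 ⊕ s1) collapses to s2 ⊕ s1
((s2 ⊕ s1) ⊕ s3) collapses to s2 ⊕ s1 ⊕ s3
(((s2 ⊕ s1) ⊕ s3) ⊕ s4) collapses to s2 ⊕ s1 ⊕ s3 ⊕ s4


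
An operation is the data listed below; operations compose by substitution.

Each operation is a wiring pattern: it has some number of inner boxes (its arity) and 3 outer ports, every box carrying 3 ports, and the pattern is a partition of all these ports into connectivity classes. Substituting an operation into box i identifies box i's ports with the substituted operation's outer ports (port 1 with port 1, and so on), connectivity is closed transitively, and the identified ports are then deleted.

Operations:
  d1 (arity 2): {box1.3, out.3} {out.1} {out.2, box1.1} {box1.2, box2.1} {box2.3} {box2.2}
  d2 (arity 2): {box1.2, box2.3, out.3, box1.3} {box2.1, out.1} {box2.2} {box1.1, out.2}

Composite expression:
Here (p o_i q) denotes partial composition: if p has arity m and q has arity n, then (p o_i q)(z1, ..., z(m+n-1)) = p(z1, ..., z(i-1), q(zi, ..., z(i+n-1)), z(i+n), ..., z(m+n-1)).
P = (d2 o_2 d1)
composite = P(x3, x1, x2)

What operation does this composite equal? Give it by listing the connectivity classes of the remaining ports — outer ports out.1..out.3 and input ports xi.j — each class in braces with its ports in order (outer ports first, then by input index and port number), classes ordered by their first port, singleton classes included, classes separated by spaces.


{out.1} {out.2, x3.1} {out.3, x1.3, x3.2, x3.3} {x1.1} {x1.2, x2.1} {x2.2} {x2.3}


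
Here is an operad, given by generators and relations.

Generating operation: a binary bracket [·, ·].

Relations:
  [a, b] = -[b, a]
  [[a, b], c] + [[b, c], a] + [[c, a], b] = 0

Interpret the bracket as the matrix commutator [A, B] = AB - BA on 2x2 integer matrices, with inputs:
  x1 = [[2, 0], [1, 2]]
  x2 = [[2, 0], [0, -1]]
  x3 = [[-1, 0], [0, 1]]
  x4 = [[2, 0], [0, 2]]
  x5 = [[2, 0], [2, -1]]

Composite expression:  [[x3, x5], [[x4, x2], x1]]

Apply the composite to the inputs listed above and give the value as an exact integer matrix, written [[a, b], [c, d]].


[[0, 0], [0, 0]]

[x3, x5] = [[0, 0], [4, 0]]
[x4, x2] = [[0, 0], [0, 0]]
[[x4, x2], x1] = [[0, 0], [0, 0]]
[[x3, x5], [[x4, x2], x1]] = [[0, 0], [0, 0]]


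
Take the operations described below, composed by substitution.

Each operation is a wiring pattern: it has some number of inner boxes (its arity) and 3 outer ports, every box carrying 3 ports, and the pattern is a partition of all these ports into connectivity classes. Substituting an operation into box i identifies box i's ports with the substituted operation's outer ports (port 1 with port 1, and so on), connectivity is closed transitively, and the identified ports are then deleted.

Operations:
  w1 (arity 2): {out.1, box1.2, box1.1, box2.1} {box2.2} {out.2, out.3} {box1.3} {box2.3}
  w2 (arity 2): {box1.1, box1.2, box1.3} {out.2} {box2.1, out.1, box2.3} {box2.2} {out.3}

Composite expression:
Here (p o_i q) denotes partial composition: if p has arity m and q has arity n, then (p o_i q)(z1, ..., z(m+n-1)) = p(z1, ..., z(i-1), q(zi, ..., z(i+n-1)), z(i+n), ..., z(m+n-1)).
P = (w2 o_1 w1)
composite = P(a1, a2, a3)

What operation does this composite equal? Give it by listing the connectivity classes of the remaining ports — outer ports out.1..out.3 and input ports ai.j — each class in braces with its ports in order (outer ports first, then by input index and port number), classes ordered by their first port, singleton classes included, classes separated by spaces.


Two ports join when wires chain via w2-identified ports.
after w1, the pattern on (a1, a2) reads {out.1, a1.1, a1.2, a2.1} {out.2, out.3} {a1.3} {a2.2} {a2.3} (out.j = its outer ports)
after w2, the pattern on (a1, a2, a3) reads {out.1, a3.1, a3.3} {out.2} {out.3} {a1.1, a1.2, a2.1} {a1.3} {a2.2} {a2.3} {a3.2} (out.j = its outer ports)

{out.1, a3.1, a3.3} {out.2} {out.3} {a1.1, a1.2, a2.1} {a1.3} {a2.2} {a2.3} {a3.2}


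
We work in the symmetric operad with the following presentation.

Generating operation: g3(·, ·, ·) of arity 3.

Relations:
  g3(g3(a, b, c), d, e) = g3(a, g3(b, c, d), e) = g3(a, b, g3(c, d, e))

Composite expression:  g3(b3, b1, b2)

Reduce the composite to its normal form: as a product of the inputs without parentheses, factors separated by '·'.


Key point: g3 is associative — brackets drop, the b-order remains.
g3(b3, b1, b2) linearizes to b3 · b1 · b2

b3 · b1 · b2


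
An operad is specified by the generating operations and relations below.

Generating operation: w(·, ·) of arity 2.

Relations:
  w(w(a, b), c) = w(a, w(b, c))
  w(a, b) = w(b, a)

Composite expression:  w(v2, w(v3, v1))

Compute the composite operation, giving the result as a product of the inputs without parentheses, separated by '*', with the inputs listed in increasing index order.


v1 * v2 * v3


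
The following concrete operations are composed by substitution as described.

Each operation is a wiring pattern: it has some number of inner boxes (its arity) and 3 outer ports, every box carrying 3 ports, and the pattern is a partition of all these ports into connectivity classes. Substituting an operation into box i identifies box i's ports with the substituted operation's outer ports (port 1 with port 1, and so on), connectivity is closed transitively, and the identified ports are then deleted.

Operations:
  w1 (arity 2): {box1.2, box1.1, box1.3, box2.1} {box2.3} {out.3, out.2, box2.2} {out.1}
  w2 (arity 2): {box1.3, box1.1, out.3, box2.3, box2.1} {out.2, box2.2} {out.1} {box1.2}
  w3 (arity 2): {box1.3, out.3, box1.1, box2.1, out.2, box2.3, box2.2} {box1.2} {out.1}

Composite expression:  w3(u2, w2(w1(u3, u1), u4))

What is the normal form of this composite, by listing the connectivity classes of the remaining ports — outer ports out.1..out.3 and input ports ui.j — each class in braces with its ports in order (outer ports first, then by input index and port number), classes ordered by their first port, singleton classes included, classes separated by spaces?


Treat the ports identified at w3 as solder joints: merge, then drop.
the subtree at w1 composes to {out.1} {out.2, out.3, u1.2} {u1.1, u3.1, u3.2, u3.3} {u1.3} on (u3, u1); out.j = own outer ports
the subtree at w2 composes to {out.1} {out.2, u4.2} {out.3, u1.2, u4.1, u4.3} {u1.1, u3.1, u3.2, u3.3} {u1.3} on (u3, u1, u4); out.j = own outer ports
the subtree at w3 composes to {out.1} {out.2, out.3, u1.2, u2.1, u2.3, u4.1, u4.2, u4.3} {u1.1, u3.1, u3.2, u3.3} {u1.3} {u2.2} on (u2, u3, u1, u4); out.j = own outer ports

{out.1} {out.2, out.3, u1.2, u2.1, u2.3, u4.1, u4.2, u4.3} {u1.1, u3.1, u3.2, u3.3} {u1.3} {u2.2}


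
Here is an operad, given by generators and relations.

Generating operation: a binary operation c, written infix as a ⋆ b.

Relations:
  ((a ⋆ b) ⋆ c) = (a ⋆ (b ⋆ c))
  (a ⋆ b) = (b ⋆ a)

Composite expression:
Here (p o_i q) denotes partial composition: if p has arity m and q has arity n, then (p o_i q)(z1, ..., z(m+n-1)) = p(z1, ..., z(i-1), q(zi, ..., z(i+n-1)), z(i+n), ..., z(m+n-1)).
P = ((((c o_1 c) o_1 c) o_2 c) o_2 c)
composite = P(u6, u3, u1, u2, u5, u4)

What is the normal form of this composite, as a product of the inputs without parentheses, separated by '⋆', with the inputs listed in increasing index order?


u1 ⋆ u2 ⋆ u3 ⋆ u4 ⋆ u5 ⋆ u6

Reordering under c is free, so list the u-inputs canonically.
(u3 ⋆ u1) reduces to u3 ⋆ u1
((u3 ⋆ u1) ⋆ u2) reduces to u3 ⋆ u1 ⋆ u2
(u6 ⋆ ((u3 ⋆ u1) ⋆ u2)) reduces to u6 ⋆ u3 ⋆ u1 ⋆ u2
((u6 ⋆ ((u3 ⋆ u1) ⋆ u2)) ⋆ u5) reduces to u6 ⋆ u3 ⋆ u1 ⋆ u2 ⋆ u5
(((u6 ⋆ ((u3 ⋆ u1) ⋆ u2)) ⋆ u5) ⋆ u4) reduces to u6 ⋆ u3 ⋆ u1 ⋆ u2 ⋆ u5 ⋆ u4
the factors in increasing index order: u1 ⋆ u2 ⋆ u3 ⋆ u4 ⋆ u5 ⋆ u6


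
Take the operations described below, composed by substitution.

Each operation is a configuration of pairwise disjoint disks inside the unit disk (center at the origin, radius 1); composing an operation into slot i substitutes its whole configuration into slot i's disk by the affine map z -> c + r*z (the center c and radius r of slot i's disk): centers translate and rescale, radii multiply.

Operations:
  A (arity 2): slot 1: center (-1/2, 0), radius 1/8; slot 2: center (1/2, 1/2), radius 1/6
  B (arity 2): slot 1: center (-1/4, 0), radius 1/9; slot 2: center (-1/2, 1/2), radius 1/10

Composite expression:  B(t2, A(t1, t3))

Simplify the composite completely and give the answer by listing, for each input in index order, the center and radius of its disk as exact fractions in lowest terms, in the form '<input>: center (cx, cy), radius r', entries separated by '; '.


t1: center (-11/20, 1/2), radius 1/80; t2: center (-1/4, 0), radius 1/9; t3: center (-9/20, 11/20), radius 1/60


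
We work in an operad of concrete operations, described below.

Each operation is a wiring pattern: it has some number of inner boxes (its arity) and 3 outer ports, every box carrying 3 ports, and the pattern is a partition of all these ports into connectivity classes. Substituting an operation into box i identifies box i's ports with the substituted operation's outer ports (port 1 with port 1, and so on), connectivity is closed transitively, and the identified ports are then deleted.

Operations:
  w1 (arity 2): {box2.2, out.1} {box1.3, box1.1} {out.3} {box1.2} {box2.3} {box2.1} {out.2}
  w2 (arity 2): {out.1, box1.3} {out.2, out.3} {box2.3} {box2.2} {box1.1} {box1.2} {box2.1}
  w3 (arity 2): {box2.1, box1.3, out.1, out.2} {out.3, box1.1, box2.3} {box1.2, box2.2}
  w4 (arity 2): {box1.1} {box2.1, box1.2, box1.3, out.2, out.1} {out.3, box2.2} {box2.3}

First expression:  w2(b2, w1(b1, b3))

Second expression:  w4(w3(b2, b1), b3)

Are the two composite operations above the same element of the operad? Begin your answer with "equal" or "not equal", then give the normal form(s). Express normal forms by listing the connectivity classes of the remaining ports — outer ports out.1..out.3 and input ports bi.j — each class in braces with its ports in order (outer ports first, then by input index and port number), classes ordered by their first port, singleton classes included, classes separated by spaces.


not equal; the first gives {out.1, b2.3} {out.2, out.3} {b1.1, b1.3} {b1.2} {b2.1} {b2.2} {b3.1} {b3.2} {b3.3} and the second {out.1, out.2, b1.1, b1.3, b2.1, b2.3, b3.1} {out.3, b3.2} {b1.2, b2.2} {b3.3}

The first expression reduces to {out.1, b2.3} {out.2, out.3} {b1.1, b1.3} {b1.2} {b2.1} {b2.2} {b3.1} {b3.2} {b3.3}
The second expression reduces to {out.1, out.2, b1.1, b1.3, b2.1, b2.3, b3.1} {out.3, b3.2} {b1.2, b2.2} {b3.3}
Different reductions; not equal.


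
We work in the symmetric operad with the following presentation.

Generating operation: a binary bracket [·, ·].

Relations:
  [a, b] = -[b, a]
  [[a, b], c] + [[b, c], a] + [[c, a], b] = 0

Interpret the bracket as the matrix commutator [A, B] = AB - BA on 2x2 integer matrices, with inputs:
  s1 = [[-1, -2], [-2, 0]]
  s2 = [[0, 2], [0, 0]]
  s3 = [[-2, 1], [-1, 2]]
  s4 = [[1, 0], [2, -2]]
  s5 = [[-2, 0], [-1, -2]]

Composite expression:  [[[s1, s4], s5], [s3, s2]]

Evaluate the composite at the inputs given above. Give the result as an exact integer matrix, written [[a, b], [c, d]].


[[-64, 96], [-32, 64]]

[s1, s4] = [[-4, 6], [-4, 4]]
[[s1, s4], s5] = [[-6, 0], [-8, 6]]
[s3, s2] = [[2, -8], [0, -2]]
[[[s1, s4], s5], [s3, s2]] = [[-64, 96], [-32, 64]]


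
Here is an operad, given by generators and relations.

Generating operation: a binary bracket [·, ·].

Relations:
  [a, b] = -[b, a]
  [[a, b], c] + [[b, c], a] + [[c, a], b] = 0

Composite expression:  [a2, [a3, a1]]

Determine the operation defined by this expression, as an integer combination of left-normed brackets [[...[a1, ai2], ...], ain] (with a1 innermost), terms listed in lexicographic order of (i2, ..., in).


[[a1, a3], a2]

In the tensor algebra, words opening a1 carry the a1-anchored form.
Composite bracket: [a2, [a3, a1]]
Under [a, b] = ab - ba we get 4 signed associative words (2^2 = 4).
Only words starting with a1 matter:
  the word a1a3a2 carries sign +1 and contributes +[[a1, a3], a2]


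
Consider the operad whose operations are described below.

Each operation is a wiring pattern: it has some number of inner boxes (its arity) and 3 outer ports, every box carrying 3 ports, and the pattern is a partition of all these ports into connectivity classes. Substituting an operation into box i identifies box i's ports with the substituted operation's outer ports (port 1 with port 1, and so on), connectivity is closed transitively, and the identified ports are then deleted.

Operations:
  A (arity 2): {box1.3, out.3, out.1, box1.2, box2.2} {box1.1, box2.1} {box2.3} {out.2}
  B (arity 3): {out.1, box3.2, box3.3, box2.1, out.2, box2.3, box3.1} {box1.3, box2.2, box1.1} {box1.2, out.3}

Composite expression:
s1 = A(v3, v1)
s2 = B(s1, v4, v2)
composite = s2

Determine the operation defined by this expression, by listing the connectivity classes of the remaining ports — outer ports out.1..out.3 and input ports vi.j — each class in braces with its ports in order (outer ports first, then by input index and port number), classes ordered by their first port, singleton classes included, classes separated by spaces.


{out.1, out.2, v2.1, v2.2, v2.3, v4.1, v4.3} {out.3} {v1.1, v3.1} {v1.2, v3.2, v3.3, v4.2} {v1.3}

Two ports join when wires chain via B-identified ports.
through A, on inputs (v3, v1): {out.1, out.3, v1.2, v3.2, v3.3} {out.2} {v1.1, v3.1} {v1.3} (out.j = stage outer ports)
through B, on inputs (v3, v1, v4, v2): {out.1, out.2, v2.1, v2.2, v2.3, v4.1, v4.3} {out.3} {v1.1, v3.1} {v1.2, v3.2, v3.3, v4.2} {v1.3} (out.j = stage outer ports)


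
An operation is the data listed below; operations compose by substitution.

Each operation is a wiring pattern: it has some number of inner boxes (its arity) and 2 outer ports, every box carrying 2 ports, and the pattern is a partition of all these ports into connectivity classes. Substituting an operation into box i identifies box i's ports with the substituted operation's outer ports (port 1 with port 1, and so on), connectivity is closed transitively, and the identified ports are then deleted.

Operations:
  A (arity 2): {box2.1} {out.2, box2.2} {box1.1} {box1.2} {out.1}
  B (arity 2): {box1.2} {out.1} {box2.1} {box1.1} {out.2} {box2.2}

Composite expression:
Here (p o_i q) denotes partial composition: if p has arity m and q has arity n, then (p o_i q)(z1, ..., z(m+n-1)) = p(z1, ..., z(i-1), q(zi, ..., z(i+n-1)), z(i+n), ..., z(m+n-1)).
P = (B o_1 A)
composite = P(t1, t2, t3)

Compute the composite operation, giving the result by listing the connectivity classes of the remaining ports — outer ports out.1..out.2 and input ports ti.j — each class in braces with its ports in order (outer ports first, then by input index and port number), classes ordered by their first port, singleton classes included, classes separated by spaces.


{out.1} {out.2} {t1.1} {t1.2} {t2.1} {t2.2} {t3.1} {t3.2}

Treat the ports identified at B as solder joints: merge, then drop.
A over (t1, t2) gives {out.1} {out.2, t2.2} {t1.1} {t1.2} {t2.1}, out.j being that stage's outer ports
B over (t1, t2, t3) gives {out.1} {out.2} {t1.1} {t1.2} {t2.1} {t2.2} {t3.1} {t3.2}, out.j being that stage's outer ports
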